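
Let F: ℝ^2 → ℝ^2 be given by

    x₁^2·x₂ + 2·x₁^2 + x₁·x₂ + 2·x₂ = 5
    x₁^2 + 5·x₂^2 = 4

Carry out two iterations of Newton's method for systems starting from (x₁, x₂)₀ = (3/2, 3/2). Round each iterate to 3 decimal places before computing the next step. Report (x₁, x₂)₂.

(0.984, 0.795)

At (3/2, 3/2): F = (8.125, 9.500).
Jacobian J = [[2·x₁·x₂ + 4·x₁ + x₂, x₁^2 + x₁ + 2], [2·x₁, 10·x₂]].
At the point, J = [[12.000, 5.750], [3.000, 15.000]] (det J = 162.750).
Solving J·Δ = −F gives Δ = (-0.413, -0.551).
Then the next iterate is (x₁, x₂)₁ = (1.087, 0.949).
Round to (1.087, 0.949) and repeat: F = (1.41401, 1.68457), J = [[7.36013, 4.26857], [2.174, 9.490]].
Δ = (-0.103, -0.154), so (x₁, x₂)₂ = (0.984, 0.795).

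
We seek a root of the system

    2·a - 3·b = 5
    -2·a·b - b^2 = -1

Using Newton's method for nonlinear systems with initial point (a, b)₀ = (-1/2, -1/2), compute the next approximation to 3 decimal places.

At (-1/2, -1/2): F = (-4.500, 0.250).
Jacobian J = [[2, -3], [-2·b, -2·a - 2·b]].
At the point, J = [[2.000, -3.000], [1.000, 2.000]] (det J = 7.000).
Solving J·Δ = −F gives Δ = (1.179, -0.714).
Then the next iterate is (a, b)₁ = (0.679, -1.214).

(0.679, -1.214)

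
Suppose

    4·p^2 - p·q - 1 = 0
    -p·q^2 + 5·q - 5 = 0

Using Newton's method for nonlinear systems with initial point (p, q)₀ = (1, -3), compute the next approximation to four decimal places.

(0.6696, -0.6339)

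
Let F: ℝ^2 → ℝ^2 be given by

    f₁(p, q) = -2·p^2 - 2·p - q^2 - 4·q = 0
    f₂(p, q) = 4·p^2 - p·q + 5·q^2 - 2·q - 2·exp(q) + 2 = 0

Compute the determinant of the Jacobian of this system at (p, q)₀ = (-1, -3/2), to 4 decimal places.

-39.3925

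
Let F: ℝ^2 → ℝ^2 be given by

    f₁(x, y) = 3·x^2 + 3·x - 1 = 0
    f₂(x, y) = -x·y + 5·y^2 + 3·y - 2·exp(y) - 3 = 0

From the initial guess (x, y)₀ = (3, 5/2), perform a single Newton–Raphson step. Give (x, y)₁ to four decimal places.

At (3, 5/2): F = (35.0000, 3.885012).
Jacobian J = [[6·x + 3, 0], [-y, -x + 10·y - 2·exp(y) + 3]].
At the point, J = [[21.0000, 0.0000], [-2.5000, 0.635012]] (det J = 13.335254).
Solving J·Δ = −F gives Δ = (-1.6667, -12.6796).
Then the next iterate is (x, y)₁ = (1.3333, -10.1796).

(1.3333, -10.1796)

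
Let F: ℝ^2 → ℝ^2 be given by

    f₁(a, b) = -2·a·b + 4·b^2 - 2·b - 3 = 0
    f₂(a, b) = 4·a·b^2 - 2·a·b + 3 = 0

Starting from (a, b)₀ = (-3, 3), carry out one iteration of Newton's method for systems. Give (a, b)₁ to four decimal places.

At (-3, 3): F = (45.0000, -87.0000).
Jacobian J = [[-2·b, -2·a + 8·b - 2], [4·b^2 - 2·b, 8·a·b - 2·a]].
At the point, J = [[-6.0000, 28.0000], [30.0000, -66.0000]] (det J = -444.0000).
Solving J·Δ = −F gives Δ = (-1.2027, -1.8649).
Then the next iterate is (a, b)₁ = (-4.2027, 1.1351).

(-4.2027, 1.1351)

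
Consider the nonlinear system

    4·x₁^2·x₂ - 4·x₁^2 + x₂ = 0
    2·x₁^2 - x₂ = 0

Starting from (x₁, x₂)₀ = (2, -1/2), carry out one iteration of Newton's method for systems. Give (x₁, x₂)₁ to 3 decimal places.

(0.929, -0.571)

At (2, -1/2): F = (-24.500, 8.500).
Jacobian J = [[8·x₁·x₂ - 8·x₁, 4·x₁^2 + 1], [4·x₁, -1]].
At the point, J = [[-24.000, 17.000], [8.000, -1.000]] (det J = -112.000).
Solving J·Δ = −F gives Δ = (-1.071, -0.071).
Then the next iterate is (x₁, x₂)₁ = (0.929, -0.571).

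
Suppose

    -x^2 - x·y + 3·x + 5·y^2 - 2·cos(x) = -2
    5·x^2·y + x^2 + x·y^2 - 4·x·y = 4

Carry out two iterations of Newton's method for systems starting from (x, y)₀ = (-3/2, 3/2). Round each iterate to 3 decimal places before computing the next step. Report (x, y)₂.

(-0.826, 0.674)

At (-3/2, 3/2): F = (8.60853, 20.750).
Jacobian J = [[-2·x - y + 2·sin(x) + 3, -x + 10·y], [10·x·y + 2·x + y^2 - 4·y, 5·x^2 + 2·x·y - 4·x]].
At the point, J = [[2.50501, 16.500], [-29.250, 12.750]] (det J = 514.56388).
Solving J·Δ = −F gives Δ = (0.452, -0.590).
Then the next iterate is (x, y)₁ = (-1.048, 0.910).
Round to (-1.048, 0.910) and repeat: F = (1.85327, 5.04246), J = [[2.45315, 10.148], [-14.44470, 7.77616]].
Δ = (0.222, -0.236), so (x, y)₂ = (-0.826, 0.674).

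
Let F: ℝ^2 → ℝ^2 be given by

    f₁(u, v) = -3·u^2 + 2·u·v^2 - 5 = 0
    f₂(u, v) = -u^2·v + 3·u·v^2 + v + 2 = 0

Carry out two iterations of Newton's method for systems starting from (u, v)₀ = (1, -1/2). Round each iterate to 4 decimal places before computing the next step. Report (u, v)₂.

(1.9023, -1.4224)

At (1, -1/2): F = (-7.5000, 2.7500).
Jacobian J = [[-6·u + 2·v^2, 4·u·v], [-2·u·v + 3·v^2, -u^2 + 6·u·v + 1]].
At the point, J = [[-5.5000, -2.0000], [1.7500, -3.0000]] (det J = 20.0000).
Solving J·Δ = −F gives Δ = (-1.4000, 0.1000).
Then the next iterate is (u, v)₁ = (-0.4000, -0.4000).
Round to (-0.4000, -0.4000) and repeat: F = (-5.6080, 1.4720), J = [[2.7200, 0.6400], [0.1600, 1.8000]].
Δ = (2.3023, -1.0224), so (u, v)₂ = (1.9023, -1.4224).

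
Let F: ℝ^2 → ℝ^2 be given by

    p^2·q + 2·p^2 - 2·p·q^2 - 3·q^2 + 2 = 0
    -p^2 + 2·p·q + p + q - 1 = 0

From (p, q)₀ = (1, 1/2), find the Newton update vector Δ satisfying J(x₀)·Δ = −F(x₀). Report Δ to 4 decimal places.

At (1, 1/2): F = (3.2500, 0.5000).
Jacobian J = [[2·p·q + 4·p - 2·q^2, p^2 - 4·p·q - 6·q], [-2·p + 2·q + 1, 2·p + 1]].
At the point, J = [[4.5000, -4.0000], [0.0000, 3.0000]] (det J = 13.5000).
Solving J·Δ = −F gives Δ = (-0.8704, -0.1667).

(-0.8704, -0.1667)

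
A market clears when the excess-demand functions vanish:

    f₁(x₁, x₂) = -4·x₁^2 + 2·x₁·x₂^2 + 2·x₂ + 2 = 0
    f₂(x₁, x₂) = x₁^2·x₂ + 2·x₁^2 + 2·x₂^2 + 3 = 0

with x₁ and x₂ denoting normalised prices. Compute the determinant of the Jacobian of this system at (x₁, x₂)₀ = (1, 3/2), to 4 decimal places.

J = [[-8·x₁ + 2·x₂^2, 4·x₁·x₂ + 2], [2·x₁·x₂ + 4·x₁, x₁^2 + 4·x₂]].
At the point, J = [[-3.5000, 8.0000], [7.0000, 7.0000]].
det J = -80.5000.

-80.5000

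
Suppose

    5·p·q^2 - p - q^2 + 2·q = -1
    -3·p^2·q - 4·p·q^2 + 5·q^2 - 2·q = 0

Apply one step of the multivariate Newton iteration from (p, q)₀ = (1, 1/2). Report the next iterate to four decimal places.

At (1, 1/2): F = (2.0000, -2.2500).
Jacobian J = [[5·q^2 - 1, 10·p·q - 2·q + 2], [-6·p·q - 4·q^2, -3·p^2 - 8·p·q + 10·q - 2]].
At the point, J = [[0.2500, 6.0000], [-4.0000, -4.0000]] (det J = 23.0000).
Solving J·Δ = −F gives Δ = (-0.2391, -0.3234).
Then the next iterate is (p, q)₁ = (0.7609, 0.1766).

(0.7609, 0.1766)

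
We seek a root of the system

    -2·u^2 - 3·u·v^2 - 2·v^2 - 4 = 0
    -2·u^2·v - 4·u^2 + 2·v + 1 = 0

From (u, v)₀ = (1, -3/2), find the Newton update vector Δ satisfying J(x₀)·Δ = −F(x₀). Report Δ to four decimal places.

At (1, -3/2): F = (-17.2500, -3.0000).
Jacobian J = [[-4·u - 3·v^2, -6·u·v - 4·v], [-4·u·v - 8·u, -2·u^2 + 2]].
At the point, J = [[-10.7500, 15.0000], [-2.0000, 0.0000]] (det J = 30.0000).
Solving J·Δ = −F gives Δ = (-1.5000, 0.0750).

(-1.5000, 0.0750)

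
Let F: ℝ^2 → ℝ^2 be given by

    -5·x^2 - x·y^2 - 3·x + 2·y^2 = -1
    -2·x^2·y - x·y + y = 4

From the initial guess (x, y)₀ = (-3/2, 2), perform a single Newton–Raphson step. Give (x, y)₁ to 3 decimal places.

(-0.888, 1.061)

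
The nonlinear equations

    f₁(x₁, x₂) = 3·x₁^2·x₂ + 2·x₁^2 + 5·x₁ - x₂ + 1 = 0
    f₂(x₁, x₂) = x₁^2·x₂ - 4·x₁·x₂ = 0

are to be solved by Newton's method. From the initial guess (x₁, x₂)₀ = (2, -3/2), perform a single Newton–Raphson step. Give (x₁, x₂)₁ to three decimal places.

At (2, -3/2): F = (2.500, 6.000).
Jacobian J = [[6·x₁·x₂ + 4·x₁ + 5, 3·x₁^2 - 1], [2·x₁·x₂ - 4·x₂, x₁^2 - 4·x₁]].
At the point, J = [[-5.000, 11.000], [0.000, -4.000]] (det J = 20.000).
Solving J·Δ = −F gives Δ = (3.800, 1.500).
Then the next iterate is (x₁, x₂)₁ = (5.800, 0.000).

(5.800, 0.000)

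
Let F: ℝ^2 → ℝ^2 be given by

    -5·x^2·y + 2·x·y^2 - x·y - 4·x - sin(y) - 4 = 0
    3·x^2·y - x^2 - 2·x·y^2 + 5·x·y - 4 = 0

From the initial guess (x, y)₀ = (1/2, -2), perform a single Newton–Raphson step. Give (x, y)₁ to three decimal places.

At (1/2, -2): F = (2.40930, -14.750).
Jacobian J = [[-10·x·y + 2·y^2 - y - 4, -5·x^2 + 4·x·y - x - cos(y)], [6·x·y - 2·x - 2·y^2 + 5·y, 3·x^2 - 4·x·y + 5·x]].
At the point, J = [[16.000, -5.33385], [-25.000, 7.250]] (det J = -17.34633).
Solving J·Δ = −F gives Δ = (-3.529, -10.133).
Then the next iterate is (x, y)₁ = (-3.029, -12.133).

(-3.029, -12.133)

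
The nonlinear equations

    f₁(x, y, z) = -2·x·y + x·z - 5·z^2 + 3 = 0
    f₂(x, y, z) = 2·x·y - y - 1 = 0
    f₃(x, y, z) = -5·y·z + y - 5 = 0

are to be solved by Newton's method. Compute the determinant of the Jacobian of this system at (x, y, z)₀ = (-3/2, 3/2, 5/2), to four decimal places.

J = [[-2·y + z, -2·x, x - 10·z], [2·y, 2·x - 1, 0], [0, -5·z + 1, -5·y]].
At the point, J = [[-0.5000, 3.0000, -26.5000], [3.0000, -4.0000, 0.0000], [0.0000, -11.5000, -7.5000]].
det J = 966.7500.

966.7500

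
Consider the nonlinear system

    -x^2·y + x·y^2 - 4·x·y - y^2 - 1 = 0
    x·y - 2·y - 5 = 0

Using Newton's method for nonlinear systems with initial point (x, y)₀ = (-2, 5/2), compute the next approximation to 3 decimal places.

(48.400, 30.250)

At (-2, 5/2): F = (-9.750, -15.000).
Jacobian J = [[-2·x·y + y^2 - 4·y, -x^2 + 2·x·y - 4·x - 2·y], [y, x - 2]].
At the point, J = [[6.250, -11.000], [2.500, -4.000]] (det J = 2.500).
Solving J·Δ = −F gives Δ = (50.400, 27.750).
Then the next iterate is (x, y)₁ = (48.400, 30.250).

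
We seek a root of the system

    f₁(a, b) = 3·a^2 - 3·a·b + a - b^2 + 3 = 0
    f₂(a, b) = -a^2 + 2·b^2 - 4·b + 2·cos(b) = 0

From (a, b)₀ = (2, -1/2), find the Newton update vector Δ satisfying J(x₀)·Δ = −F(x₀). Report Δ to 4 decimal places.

(-1.0558, 0.8883)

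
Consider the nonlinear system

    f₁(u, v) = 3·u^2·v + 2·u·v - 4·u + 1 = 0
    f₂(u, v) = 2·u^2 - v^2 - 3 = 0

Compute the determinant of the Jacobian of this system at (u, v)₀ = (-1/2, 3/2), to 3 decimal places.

16.000

J = [[6·u·v + 2·v - 4, 3·u^2 + 2·u], [4·u, -2·v]].
At the point, J = [[-5.500, -0.250], [-2.000, -3.000]].
det J = 16.000.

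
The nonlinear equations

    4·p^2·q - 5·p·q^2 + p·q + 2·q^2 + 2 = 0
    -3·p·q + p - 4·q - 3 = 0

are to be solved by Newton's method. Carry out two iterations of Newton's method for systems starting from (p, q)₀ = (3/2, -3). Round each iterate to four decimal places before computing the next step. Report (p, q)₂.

At (3/2, -3): F = (-79.0000, 24.0000).
Jacobian J = [[8·p·q - 5·q^2 + q, 4·p^2 - 10·p·q + p + 4·q], [-3·q + 1, -3·p - 4]].
At the point, J = [[-84.0000, 43.5000], [10.0000, -8.5000]] (det J = 279.0000).
Solving J·Δ = −F gives Δ = (1.3351, 4.3943).
Then the next iterate is (p, q)₁ = (2.8351, 1.3943).
Round to (2.8351, 1.3943) and repeat: F = (27.111299, -17.601040), J = [[23.297777, 1.033669], [-3.1829, -12.5053]].
Δ = (-1.1138, -1.1240), so (p, q)₂ = (1.7213, 0.2703).

(1.7213, 0.2703)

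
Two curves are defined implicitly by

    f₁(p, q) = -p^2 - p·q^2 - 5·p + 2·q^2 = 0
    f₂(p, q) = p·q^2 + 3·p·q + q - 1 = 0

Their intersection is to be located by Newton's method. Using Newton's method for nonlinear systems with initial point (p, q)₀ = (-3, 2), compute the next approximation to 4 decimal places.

At (-3, 2): F = (26.0000, -29.0000).
Jacobian J = [[-2·p - q^2 - 5, -2·p·q + 4·q], [q^2 + 3·q, 2·p·q + 3·p + 1]].
At the point, J = [[-3.0000, 20.0000], [10.0000, -20.0000]] (det J = -140.0000).
Solving J·Δ = −F gives Δ = (0.4286, -1.2357).
Then the next iterate is (p, q)₁ = (-2.5714, 0.7643).

(-2.5714, 0.7643)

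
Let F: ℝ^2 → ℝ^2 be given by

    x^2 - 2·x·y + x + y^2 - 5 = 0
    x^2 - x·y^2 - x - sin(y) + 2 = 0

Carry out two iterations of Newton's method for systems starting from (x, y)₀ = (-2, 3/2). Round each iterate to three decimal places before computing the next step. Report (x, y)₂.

(0.649, 2.744)

At (-2, 3/2): F = (5.250, 11.50251).
Jacobian J = [[2·x - 2·y + 1, -2·x + 2·y], [2·x - y^2 - 1, -2·x·y - cos(y)]].
At the point, J = [[-6.000, 7.000], [-7.250, 5.92926]] (det J = 15.17442).
Solving J·Δ = −F gives Δ = (3.255, 2.040).
Then the next iterate is (x, y)₁ = (1.255, 3.540).
Round to (1.255, 3.540) and repeat: F = (1.47623, -13.01918), J = [[-3.570, 4.570], [-11.02160, -7.96372]].
Δ = (-0.606, -0.796), so (x, y)₂ = (0.649, 2.744).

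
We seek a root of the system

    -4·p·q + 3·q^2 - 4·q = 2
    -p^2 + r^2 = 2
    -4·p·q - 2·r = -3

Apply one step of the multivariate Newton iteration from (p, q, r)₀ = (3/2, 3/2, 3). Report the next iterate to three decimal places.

At (3/2, 3/2, 3): F = (-10.250, 4.750, -12.000).
Jacobian J = [[-4·q, -4·p + 6·q - 4, 0], [-2·p, 0, 2·r], [-4·q, -4·p, -2]].
At the point, J = [[-6.000, -1.000, 0.000], [-3.000, 0.000, 6.000], [-6.000, -6.000, -2.000]] (det J = -174.000).
Solving J·Δ = −F gives Δ = (-1.761, 0.319, -1.672).
Then the next iterate is (p, q, r)₁ = (-0.261, 1.819, 1.328).

(-0.261, 1.819, 1.328)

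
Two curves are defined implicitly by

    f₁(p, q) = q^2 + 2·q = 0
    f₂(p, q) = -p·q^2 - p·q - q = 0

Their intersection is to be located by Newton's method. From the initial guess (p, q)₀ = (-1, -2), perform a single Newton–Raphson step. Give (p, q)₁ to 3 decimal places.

(1.000, -2.000)

At (-1, -2): F = (0.000, 4.000).
Jacobian J = [[0, 2·q + 2], [-q^2 - q, -2·p·q - p - 1]].
At the point, J = [[0.000, -2.000], [-2.000, -4.000]] (det J = -4.000).
Solving J·Δ = −F gives Δ = (2.000, 0.000).
Then the next iterate is (p, q)₁ = (1.000, -2.000).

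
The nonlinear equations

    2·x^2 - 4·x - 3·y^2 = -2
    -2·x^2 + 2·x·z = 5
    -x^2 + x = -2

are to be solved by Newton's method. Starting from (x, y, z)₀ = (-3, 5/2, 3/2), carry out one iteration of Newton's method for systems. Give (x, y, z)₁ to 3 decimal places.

At (-3, 5/2, 3/2): F = (13.250, -32.000, -10.000).
Jacobian J = [[4·x - 4, -6·y, 0], [-4·x + 2·z, 0, 2·x], [-2·x + 1, 0, 0]].
At the point, J = [[-16.000, -15.000, 0.000], [15.000, 0.000, -6.000], [7.000, 0.000, 0.000]] (det J = 630.000).
Solving J·Δ = −F gives Δ = (1.429, -0.640, -1.762).
Then the next iterate is (x, y, z)₁ = (-1.571, 1.860, -0.262).

(-1.571, 1.860, -0.262)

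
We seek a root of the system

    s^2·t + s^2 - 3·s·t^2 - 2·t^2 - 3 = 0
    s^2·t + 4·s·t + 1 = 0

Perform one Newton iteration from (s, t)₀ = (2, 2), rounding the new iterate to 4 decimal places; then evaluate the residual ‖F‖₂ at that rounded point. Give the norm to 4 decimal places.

10.6302

At (2, 2): F = (-23.0000, 25.0000).
Jacobian J = [[2·s·t + 2·s - 3·t^2, s^2 - 6·s·t - 4·t], [2·s·t + 4·t, s^2 + 4·s]].
At the point, J = [[0.0000, -28.0000], [16.0000, 12.0000]] (det J = 448.0000).
Solving J·Δ = −F gives Δ = (-0.9464, -0.8214).
Then the next iterate is (s, t)₁ = (1.0536, 1.1786).
Re-evaluating at (1.0536, 1.1786): F = (-7.750452, 7.275424), so ‖F‖₂ = 10.6302.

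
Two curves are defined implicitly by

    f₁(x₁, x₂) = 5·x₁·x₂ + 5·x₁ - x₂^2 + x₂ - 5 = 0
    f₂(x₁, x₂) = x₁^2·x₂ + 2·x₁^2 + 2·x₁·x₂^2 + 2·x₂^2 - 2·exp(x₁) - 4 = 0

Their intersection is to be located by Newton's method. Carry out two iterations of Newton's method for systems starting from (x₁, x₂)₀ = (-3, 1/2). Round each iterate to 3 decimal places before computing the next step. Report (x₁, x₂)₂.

At (-3, 1/2): F = (-27.250, 17.40043).
Jacobian J = [[5·x₂ + 5, 5·x₁ - 2·x₂ + 1], [2·x₁·x₂ + 4·x₁ + 2·x₂^2 - 2·exp(x₁), x₁^2 + 4·x₁·x₂ + 4·x₂]].
At the point, J = [[7.500, -15.000], [-14.59957, 5.000]] (det J = -181.49361).
Solving J·Δ = −F gives Δ = (0.687, -1.473).
Then the next iterate is (x₁, x₂)₁ = (-2.313, -0.973).
Round to (-2.313, -0.973) and repeat: F = (-7.23198, -1.18962), J = [[0.135, -8.619], [-3.05537, 10.46016]].
Δ = (-3.447, -0.893), so (x₁, x₂)₂ = (-5.760, -1.866).

(-5.760, -1.866)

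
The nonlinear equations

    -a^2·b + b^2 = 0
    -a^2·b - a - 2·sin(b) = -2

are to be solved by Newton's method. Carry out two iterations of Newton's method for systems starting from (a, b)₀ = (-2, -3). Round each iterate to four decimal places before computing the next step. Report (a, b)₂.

At (-2, -3): F = (21.0000, 16.282240).
Jacobian J = [[-2·a·b, -a^2 + 2·b], [-2·a·b - 1, -a^2 - 2·cos(b)]].
At the point, J = [[-12.0000, -10.0000], [-13.0000, -2.020015]] (det J = -105.759820).
Solving J·Δ = −F gives Δ = (1.1384, 0.7339).
Then the next iterate is (a, b)₁ = (-0.8616, -2.2661).
Round to (-0.8616, -2.2661) and repeat: F = (6.817459, 6.079568), J = [[-3.904944, -5.274555], [-4.904944, 0.538883]].
Δ = (1.2776, 0.3467), so (a, b)₂ = (0.4160, -1.9194).

(0.4160, -1.9194)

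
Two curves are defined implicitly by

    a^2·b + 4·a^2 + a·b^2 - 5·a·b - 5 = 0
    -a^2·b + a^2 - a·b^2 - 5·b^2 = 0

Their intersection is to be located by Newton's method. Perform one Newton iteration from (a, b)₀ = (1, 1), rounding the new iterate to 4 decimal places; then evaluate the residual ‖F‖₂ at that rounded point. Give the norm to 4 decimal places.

1.8200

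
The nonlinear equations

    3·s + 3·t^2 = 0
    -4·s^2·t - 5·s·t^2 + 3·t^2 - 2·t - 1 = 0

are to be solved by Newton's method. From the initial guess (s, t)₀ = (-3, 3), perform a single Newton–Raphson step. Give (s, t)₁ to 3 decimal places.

At (-3, 3): F = (18.000, 47.000).
Jacobian J = [[3, 6·t], [-8·s·t - 5·t^2, -4·s^2 - 10·s·t + 6·t - 2]].
At the point, J = [[3.000, 18.000], [27.000, 70.000]] (det J = -276.000).
Solving J·Δ = −F gives Δ = (1.500, -1.250).
Then the next iterate is (s, t)₁ = (-1.500, 1.750).

(-1.500, 1.750)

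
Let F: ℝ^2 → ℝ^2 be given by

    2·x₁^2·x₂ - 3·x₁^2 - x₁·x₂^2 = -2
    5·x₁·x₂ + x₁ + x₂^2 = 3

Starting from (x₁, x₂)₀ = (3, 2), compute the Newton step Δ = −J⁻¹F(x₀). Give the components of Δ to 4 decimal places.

At (3, 2): F = (-1.0000, 34.0000).
Jacobian J = [[4·x₁·x₂ - 6·x₁ - x₂^2, 2·x₁^2 - 2·x₁·x₂], [5·x₂ + 1, 5·x₁ + 2·x₂]].
At the point, J = [[2.0000, 6.0000], [11.0000, 19.0000]] (det J = -28.0000).
Solving J·Δ = −F gives Δ = (-7.9643, 2.8214).

(-7.9643, 2.8214)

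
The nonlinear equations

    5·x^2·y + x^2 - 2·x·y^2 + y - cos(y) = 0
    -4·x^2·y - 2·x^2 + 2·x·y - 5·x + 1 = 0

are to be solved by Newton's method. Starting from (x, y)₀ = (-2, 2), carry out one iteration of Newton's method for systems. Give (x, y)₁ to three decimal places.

(-1.648, 0.836)

At (-2, 2): F = (62.41615, -37.000).
Jacobian J = [[10·x·y + 2·x - 2·y^2, 5·x^2 - 4·x·y + sin(y) + 1], [-8·x·y - 4·x + 2·y - 5, -4·x^2 + 2·x]].
At the point, J = [[-52.000, 37.90930], [39.000, -20.000]] (det J = -438.46260).
Solving J·Δ = −F gives Δ = (0.352, -1.164).
Then the next iterate is (x, y)₁ = (-1.648, 0.836).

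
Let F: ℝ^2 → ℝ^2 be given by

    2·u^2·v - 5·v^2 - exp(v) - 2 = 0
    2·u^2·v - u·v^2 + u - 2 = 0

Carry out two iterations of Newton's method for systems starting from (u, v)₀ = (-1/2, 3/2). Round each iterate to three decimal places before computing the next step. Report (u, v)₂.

At (-1/2, 3/2): F = (-16.98169, -0.625).
Jacobian J = [[4·u·v, 2·u^2 - 10·v - exp(v)], [4·u·v - v^2 + 1, 2·u^2 - 2·u·v]].
At the point, J = [[-3.000, -18.98169], [-4.250, 2.000]] (det J = -86.67218).
Solving J·Δ = −F gives Δ = (-0.529, -0.811).
Then the next iterate is (u, v)₁ = (-1.029, 0.689).
Round to (-1.029, 0.689) and repeat: F = (-4.90624, -1.08143), J = [[-2.83592, -6.76404], [-2.31064, 3.53564]].
Δ = (-0.961, -0.322), so (u, v)₂ = (-1.990, 0.367).

(-1.990, 0.367)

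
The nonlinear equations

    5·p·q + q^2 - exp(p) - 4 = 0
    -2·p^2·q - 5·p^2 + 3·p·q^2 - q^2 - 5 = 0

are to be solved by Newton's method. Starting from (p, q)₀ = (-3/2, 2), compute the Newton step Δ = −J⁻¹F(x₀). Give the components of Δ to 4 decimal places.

At (-3/2, 2): F = (-15.223130, -47.2500).
Jacobian J = [[5·q - exp(p), 5·p + 2·q], [-4·p·q - 10·p + 3·q^2, -2·p^2 + 6·p·q - 2·q]].
At the point, J = [[9.776870, -3.5000], [39.0000, -26.5000]] (det J = -122.587051).
Solving J·Δ = −F gives Δ = (1.9418, 1.0747).

(1.9418, 1.0747)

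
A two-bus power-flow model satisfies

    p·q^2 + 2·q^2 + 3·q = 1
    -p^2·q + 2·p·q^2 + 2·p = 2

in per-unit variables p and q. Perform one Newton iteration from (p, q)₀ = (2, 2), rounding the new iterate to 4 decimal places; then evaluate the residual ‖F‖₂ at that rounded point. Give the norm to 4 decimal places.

90.0057

At (2, 2): F = (21.0000, 10.0000).
Jacobian J = [[q^2, 2·p·q + 4·q + 3], [-2·p·q + 2·q^2 + 2, -p^2 + 4·p·q]].
At the point, J = [[4.0000, 19.0000], [2.0000, 12.0000]] (det J = 10.0000).
Solving J·Δ = −F gives Δ = (-6.2000, 0.2000).
Then the next iterate is (p, q)₁ = (-4.2000, 2.2000).
Re-evaluating at (-4.2000, 2.2000): F = (-5.0480, -89.8640), so ‖F‖₂ = 90.0057.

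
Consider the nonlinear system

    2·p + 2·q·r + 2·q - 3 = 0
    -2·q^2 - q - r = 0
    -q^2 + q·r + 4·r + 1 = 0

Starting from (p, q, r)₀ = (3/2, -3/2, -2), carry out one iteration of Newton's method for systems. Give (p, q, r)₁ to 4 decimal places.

At (3/2, -3/2, -2): F = (3.0000, -1.0000, -6.2500).
Jacobian J = [[2, 2·r + 2, 2·q], [0, -4·q - 1, -1], [0, -2·q + r, q + 4]].
At the point, J = [[2.0000, -2.0000, -3.0000], [0.0000, 5.0000, -1.0000], [0.0000, 1.0000, 2.5000]] (det J = 27.0000).
Solving J·Δ = −F gives Δ = (2.5093, 0.6481, 2.2407).
Then the next iterate is (p, q, r)₁ = (4.0093, -0.8519, 0.2407).

(4.0093, -0.8519, 0.2407)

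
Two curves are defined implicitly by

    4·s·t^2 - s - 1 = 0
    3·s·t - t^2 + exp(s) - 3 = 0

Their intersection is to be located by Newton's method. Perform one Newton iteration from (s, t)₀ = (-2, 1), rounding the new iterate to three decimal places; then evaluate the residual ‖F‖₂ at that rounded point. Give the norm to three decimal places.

13.465

At (-2, 1): F = (-7.000, -9.86466).
Jacobian J = [[4·t^2 - 1, 8·s·t], [3·t + exp(s), 3·s - 2·t]].
At the point, J = [[3.000, -16.000], [3.13534, -8.000]] (det J = 26.16536).
Solving J·Δ = −F gives Δ = (3.892, 0.292).
Then the next iterate is (s, t)₁ = (1.892, 1.292).
Re-evaluating at (1.892, 1.292): F = (9.74099, 9.29675), so ‖F‖₂ = 13.465.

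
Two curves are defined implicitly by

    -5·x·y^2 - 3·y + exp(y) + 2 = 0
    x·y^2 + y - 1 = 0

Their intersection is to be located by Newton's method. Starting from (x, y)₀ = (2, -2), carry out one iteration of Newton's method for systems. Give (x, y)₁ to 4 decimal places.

(6.3759, 1.2148)

At (2, -2): F = (-31.864665, 5.0000).
Jacobian J = [[-5·y^2, -10·x·y + exp(y) - 3], [y^2, 2·x·y + 1]].
At the point, J = [[-20.0000, 37.135335], [4.0000, -7.0000]] (det J = -8.541341).
Solving J·Δ = −F gives Δ = (4.3759, 3.2148).
Then the next iterate is (x, y)₁ = (6.3759, 1.2148).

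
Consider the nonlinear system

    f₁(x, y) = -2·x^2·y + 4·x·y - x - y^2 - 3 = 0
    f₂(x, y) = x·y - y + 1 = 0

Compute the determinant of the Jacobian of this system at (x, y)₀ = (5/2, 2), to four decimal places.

J = [[-4·x·y + 4·y - 1, -2·x^2 + 4·x - 2·y], [y, x - 1]].
At the point, J = [[-13.0000, -6.5000], [2.0000, 1.5000]].
det J = -6.5000.

-6.5000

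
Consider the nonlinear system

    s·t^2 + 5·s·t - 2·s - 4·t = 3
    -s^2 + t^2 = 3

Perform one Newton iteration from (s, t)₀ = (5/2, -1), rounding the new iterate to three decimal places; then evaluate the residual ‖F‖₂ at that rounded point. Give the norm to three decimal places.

At (5/2, -1): F = (-14.000, -8.250).
Jacobian J = [[t^2 + 5·t - 2, 2·s·t + 5·s - 4], [-2·s, 2·t]].
At the point, J = [[-6.000, 3.500], [-5.000, -2.000]] (det J = 29.500).
Solving J·Δ = −F gives Δ = (-1.928, 0.695).
Then the next iterate is (s, t)₁ = (0.572, -0.305).
Re-evaluating at (0.572, -0.305): F = (-3.74309, -3.23416), so ‖F‖₂ = 4.947.

4.947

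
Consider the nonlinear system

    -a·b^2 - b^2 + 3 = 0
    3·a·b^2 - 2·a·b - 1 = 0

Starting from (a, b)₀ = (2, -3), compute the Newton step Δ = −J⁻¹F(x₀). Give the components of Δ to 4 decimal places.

(-0.8974, 0.8846)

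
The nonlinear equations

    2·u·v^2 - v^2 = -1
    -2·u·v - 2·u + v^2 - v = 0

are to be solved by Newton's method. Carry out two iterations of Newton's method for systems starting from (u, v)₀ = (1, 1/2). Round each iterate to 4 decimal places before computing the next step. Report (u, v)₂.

(-0.8649, -0.0779)

At (1, 1/2): F = (1.2500, -3.2500).
Jacobian J = [[2·v^2, 4·u·v - 2·v], [-2·v - 2, -2·u + 2·v - 1]].
At the point, J = [[0.5000, 1.0000], [-3.0000, -2.0000]] (det J = 2.0000).
Solving J·Δ = −F gives Δ = (-0.3750, -1.0625).
Then the next iterate is (u, v)₁ = (0.6250, -0.5625).
Round to (0.6250, -0.5625) and repeat: F = (1.079102, 0.332031), J = [[0.632812, -0.281250], [-0.8750, -3.3750]].
Δ = (-1.4899, 0.4846), so (u, v)₂ = (-0.8649, -0.0779).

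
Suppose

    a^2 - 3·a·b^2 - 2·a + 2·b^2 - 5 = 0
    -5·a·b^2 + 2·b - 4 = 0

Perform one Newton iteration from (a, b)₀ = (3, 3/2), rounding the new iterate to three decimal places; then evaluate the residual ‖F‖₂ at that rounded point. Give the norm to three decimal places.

At (3, 3/2): F = (-17.750, -34.750).
Jacobian J = [[2·a - 3·b^2 - 2, -6·a·b + 4·b], [-5·b^2, -10·a·b + 2]].
At the point, J = [[-2.750, -21.000], [-11.250, -43.000]] (det J = -118.000).
Solving J·Δ = −F gives Δ = (0.284, -0.882).
Then the next iterate is (a, b)₁ = (3.284, 0.618).
Re-evaluating at (3.284, 0.618): F = (-3.78221, -9.03519), so ‖F‖₂ = 9.795.

9.795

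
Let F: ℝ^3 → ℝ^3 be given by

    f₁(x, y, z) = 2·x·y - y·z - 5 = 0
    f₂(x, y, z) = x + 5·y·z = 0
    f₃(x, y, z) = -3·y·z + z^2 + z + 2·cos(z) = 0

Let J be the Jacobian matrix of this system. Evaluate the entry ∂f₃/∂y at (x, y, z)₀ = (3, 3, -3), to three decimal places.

∂f₃/∂y = -3·z.
At (3, 3, -3) this is 9.000.

9.000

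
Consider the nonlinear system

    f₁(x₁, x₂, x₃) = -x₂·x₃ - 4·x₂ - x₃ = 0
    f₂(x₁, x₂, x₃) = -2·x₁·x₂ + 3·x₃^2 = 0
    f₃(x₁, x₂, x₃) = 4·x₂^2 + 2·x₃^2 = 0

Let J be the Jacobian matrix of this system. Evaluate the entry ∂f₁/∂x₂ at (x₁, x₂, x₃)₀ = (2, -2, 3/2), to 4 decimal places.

∂f₁/∂x₂ = -x₃ - 4.
At (2, -2, 3/2) this is -5.5000.

-5.5000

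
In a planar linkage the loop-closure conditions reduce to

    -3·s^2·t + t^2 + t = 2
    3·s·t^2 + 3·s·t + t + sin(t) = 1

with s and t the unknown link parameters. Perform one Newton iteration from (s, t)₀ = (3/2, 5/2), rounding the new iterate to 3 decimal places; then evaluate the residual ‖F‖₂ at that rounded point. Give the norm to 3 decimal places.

At (3/2, 5/2): F = (-10.125, 41.47347).
Jacobian J = [[-6·s·t, -3·s^2 + 2·t + 1], [3·t^2 + 3·t, 6·s·t + 3·s + cos(t) + 1]].
At the point, J = [[-22.500, -0.750], [26.250, 27.19886]] (det J = -592.28677).
Solving J·Δ = −F gives Δ = (-0.412, -1.127).
Then the next iterate is (s, t)₁ = (1.088, 1.373).
Re-evaluating at (1.088, 1.373): F = (-3.61771, 11.98804), so ‖F‖₂ = 12.522.

12.522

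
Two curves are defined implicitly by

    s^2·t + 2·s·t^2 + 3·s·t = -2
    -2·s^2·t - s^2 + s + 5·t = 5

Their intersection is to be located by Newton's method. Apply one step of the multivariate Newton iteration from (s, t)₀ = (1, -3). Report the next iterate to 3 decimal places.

(1.907, -1.660)

At (1, -3): F = (8.000, -14.000).
Jacobian J = [[2·s·t + 2·t^2 + 3·t, s^2 + 4·s·t + 3·s], [-4·s·t - 2·s + 1, -2·s^2 + 5]].
At the point, J = [[3.000, -8.000], [11.000, 3.000]] (det J = 97.000).
Solving J·Δ = −F gives Δ = (0.907, 1.340).
Then the next iterate is (s, t)₁ = (1.907, -1.660).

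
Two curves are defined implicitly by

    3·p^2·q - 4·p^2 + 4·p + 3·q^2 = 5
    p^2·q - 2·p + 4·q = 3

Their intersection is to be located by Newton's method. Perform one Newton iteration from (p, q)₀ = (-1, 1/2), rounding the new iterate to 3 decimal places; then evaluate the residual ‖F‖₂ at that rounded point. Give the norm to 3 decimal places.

3.112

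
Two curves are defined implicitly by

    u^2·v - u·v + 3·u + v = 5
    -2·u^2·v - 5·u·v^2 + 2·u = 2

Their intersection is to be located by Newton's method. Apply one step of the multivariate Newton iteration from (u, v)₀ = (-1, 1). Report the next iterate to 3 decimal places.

At (-1, 1): F = (-5.000, -1.000).
Jacobian J = [[2·u·v - v + 3, u^2 - u + 1], [-4·u·v - 5·v^2 + 2, -2·u^2 - 10·u·v]].
At the point, J = [[0.000, 3.000], [1.000, 8.000]] (det J = -3.000).
Solving J·Δ = −F gives Δ = (-12.333, 1.667).
Then the next iterate is (u, v)₁ = (-13.333, 2.667).

(-13.333, 2.667)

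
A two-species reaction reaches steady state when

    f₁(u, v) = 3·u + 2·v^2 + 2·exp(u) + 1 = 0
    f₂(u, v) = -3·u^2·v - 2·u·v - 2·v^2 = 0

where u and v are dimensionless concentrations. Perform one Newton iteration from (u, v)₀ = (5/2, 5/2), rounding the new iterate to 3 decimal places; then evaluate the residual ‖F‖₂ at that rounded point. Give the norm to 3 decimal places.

At (5/2, 5/2): F = (45.36499, -71.875).
Jacobian J = [[2·exp(u) + 3, 4·v], [-6·u·v - 2·v, -3·u^2 - 2·u - 4·v]].
At the point, J = [[27.36499, 10.000], [-42.500, -33.750]] (det J = -498.56834).
Solving J·Δ = −F gives Δ = (-1.629, -0.078).
Then the next iterate is (u, v)₁ = (0.871, 2.422).
Re-evaluating at (0.871, 2.422): F = (20.12377, -21.46358), so ‖F‖₂ = 29.422.

29.422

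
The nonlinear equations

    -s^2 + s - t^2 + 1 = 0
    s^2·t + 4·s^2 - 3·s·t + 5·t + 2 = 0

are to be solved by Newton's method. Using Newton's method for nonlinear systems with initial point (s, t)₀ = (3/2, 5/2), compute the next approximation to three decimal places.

(0.163, 1.835)

At (3/2, 5/2): F = (-6.000, 17.875).
Jacobian J = [[-2·s + 1, -2·t], [2·s·t + 8·s - 3·t, s^2 - 3·s + 5]].
At the point, J = [[-2.000, -5.000], [12.000, 2.750]] (det J = 54.500).
Solving J·Δ = −F gives Δ = (-1.337, -0.665).
Then the next iterate is (s, t)₁ = (0.163, 1.835).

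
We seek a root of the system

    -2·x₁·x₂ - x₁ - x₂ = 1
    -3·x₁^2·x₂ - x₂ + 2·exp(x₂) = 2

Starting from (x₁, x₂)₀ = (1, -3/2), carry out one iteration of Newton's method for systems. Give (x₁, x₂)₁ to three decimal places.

(0.776, -0.816)

At (1, -3/2): F = (2.500, 4.44626).
Jacobian J = [[-2·x₂ - 1, -2·x₁ - 1], [-6·x₁·x₂, -3·x₁^2 + 2·exp(x₂) - 1]].
At the point, J = [[2.000, -3.000], [9.000, -3.55374]] (det J = 19.89252).
Solving J·Δ = −F gives Δ = (-0.224, 0.684).
Then the next iterate is (x₁, x₂)₁ = (0.776, -0.816).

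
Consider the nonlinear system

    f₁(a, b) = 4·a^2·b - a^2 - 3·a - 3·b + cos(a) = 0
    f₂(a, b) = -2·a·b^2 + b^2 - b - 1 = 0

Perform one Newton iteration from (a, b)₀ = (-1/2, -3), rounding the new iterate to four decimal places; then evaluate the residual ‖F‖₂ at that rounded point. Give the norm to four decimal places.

3.3564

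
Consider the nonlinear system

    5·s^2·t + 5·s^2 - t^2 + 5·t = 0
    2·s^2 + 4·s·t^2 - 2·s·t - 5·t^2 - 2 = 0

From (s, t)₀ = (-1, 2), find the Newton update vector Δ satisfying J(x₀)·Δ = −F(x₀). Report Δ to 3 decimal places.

(0.537, -0.815)

At (-1, 2): F = (21.000, -32.000).
Jacobian J = [[10·s·t + 10·s, 5·s^2 - 2·t + 5], [4·s + 4·t^2 - 2·t, 8·s·t - 2·s - 10·t]].
At the point, J = [[-30.000, 6.000], [8.000, -34.000]] (det J = 972.000).
Solving J·Δ = −F gives Δ = (0.537, -0.815).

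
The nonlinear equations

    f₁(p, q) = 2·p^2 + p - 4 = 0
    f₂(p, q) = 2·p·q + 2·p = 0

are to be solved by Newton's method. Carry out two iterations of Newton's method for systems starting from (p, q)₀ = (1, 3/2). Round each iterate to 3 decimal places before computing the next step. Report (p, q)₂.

(1.186, -1.006)

At (1, 3/2): F = (-1.000, 5.000).
Jacobian J = [[4·p + 1, 0], [2·q + 2, 2·p]].
At the point, J = [[5.000, 0.000], [5.000, 2.000]] (det J = 10.000).
Solving J·Δ = −F gives Δ = (0.200, -3.000).
Then the next iterate is (p, q)₁ = (1.200, -1.500).
Round to (1.200, -1.500) and repeat: F = (0.080, -1.200), J = [[5.800, 0.000], [-1.000, 2.400]].
Δ = (-0.014, 0.494), so (p, q)₂ = (1.186, -1.006).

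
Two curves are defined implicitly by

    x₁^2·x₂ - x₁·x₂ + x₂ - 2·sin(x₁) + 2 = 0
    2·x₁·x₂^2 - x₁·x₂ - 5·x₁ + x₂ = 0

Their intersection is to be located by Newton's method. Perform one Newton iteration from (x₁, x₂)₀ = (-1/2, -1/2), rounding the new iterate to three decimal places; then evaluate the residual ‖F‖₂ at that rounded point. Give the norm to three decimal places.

6.472

At (-1/2, -1/2): F = (2.08385, 1.500).
Jacobian J = [[2·x₁·x₂ - x₂ - 2·cos(x₁), x₁^2 - x₁ + 1], [2·x₂^2 - x₂ - 5, 4·x₁·x₂ - x₁ + 1]].
At the point, J = [[-0.75517, 1.750], [-4.000, 2.500]] (det J = 5.11209).
Solving J·Δ = −F gives Δ = (-0.506, -1.409).
Then the next iterate is (x₁, x₂)₁ = (-1.006, -1.909).
Re-evaluating at (-1.006, -1.909): F = (-2.07204, -6.13175), so ‖F‖₂ = 6.472.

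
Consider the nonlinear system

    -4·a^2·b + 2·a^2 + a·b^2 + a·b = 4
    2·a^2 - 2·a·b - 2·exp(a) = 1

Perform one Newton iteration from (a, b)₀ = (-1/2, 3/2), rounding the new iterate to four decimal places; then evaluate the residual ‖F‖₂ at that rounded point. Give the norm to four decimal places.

9.8941

At (-1/2, 3/2): F = (-6.8750, -0.213061).
Jacobian J = [[-8·a·b + 4·a + b^2 + b, -4·a^2 + 2·a·b + a], [4·a - 2·b - 2·exp(a), -2·a]].
At the point, J = [[7.7500, -3.0000], [-6.213061, 1.0000]] (det J = -10.889184).
Solving J·Δ = −F gives Δ = (-0.6901, -4.0743).
Then the next iterate is (a, b)₁ = (-1.1901, -2.5743).
Re-evaluating at (-1.1901, -2.5743): F = (8.593849, -4.903055), so ‖F‖₂ = 9.8941.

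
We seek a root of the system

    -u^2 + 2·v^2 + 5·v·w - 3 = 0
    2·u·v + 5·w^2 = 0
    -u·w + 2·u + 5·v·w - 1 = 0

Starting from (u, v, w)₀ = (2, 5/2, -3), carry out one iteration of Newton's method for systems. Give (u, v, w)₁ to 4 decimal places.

At (2, 5/2, -3): F = (-32.0000, 55.0000, -28.5000).
Jacobian J = [[-2·u, 4·v + 5·w, 5·v], [2·v, 2·u, 10·w], [-w + 2, 5·w, -u + 5·v]].
At the point, J = [[-4.0000, -5.0000, 12.5000], [5.0000, 4.0000, -30.0000], [5.0000, -15.0000, 10.5000]] (det J = 1457.0000).
Solving J·Δ = −F gives Δ = (-1.9087, -1.6275, 1.2982).
Then the next iterate is (u, v, w)₁ = (0.0913, 0.8725, -1.7018).

(0.0913, 0.8725, -1.7018)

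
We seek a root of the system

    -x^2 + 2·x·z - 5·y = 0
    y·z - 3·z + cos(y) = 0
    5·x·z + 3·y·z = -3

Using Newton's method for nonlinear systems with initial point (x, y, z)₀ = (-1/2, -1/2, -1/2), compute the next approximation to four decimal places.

(0.0624, -0.0997, 0.2484)

At (-1/2, -1/2, -1/2): F = (2.7500, 2.627583, 5.0000).
Jacobian J = [[-2·x + 2·z, -5, 2·x], [0, z - sin(y), y - 3], [5·z, 3·z, 5·x + 3·y]].
At the point, J = [[0.0000, -5.0000, -1.0000], [0.0000, -0.020574, -3.5000], [-2.5000, -1.5000, -4.0000]] (det J = -43.698564).
Solving J·Δ = −F gives Δ = (0.5624, 0.4003, 0.7484).
Then the next iterate is (x, y, z)₁ = (0.0624, -0.0997, 0.2484).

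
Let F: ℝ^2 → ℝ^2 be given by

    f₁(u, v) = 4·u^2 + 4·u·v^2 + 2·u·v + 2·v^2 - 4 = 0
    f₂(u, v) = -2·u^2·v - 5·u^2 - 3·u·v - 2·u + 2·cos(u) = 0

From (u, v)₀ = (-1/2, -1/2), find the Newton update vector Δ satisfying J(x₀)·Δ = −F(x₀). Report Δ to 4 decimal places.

At (-1/2, -1/2): F = (-2.5000, 1.005165).
Jacobian J = [[8·u + 4·v^2 + 2·v, 8·u·v + 2·u + 4·v], [-4·u·v - 10·u - 3·v - 2·sin(u) - 2, -2·u^2 - 3·u]].
At the point, J = [[-4.0000, -1.0000], [4.458851, 1.0000]] (det J = 0.458851).
Solving J·Δ = −F gives Δ = (3.2578, -15.5311).

(3.2578, -15.5311)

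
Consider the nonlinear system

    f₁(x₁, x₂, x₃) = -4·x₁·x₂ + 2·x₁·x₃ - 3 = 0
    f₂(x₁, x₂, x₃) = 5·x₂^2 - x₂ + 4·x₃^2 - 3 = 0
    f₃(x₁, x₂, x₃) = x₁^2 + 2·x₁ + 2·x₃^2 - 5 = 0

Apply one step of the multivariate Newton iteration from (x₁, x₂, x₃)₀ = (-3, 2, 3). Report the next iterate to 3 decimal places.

(-3.110, 1.047, 1.630)

At (-3, 2, 3): F = (3.000, 51.000, 16.000).
Jacobian J = [[-4·x₂ + 2·x₃, -4·x₁, 2·x₁], [0, 10·x₂ - 1, 8·x₃], [2·x₁ + 2, 0, 4·x₃]].
At the point, J = [[-2.000, 12.000, -6.000], [0.000, 19.000, 24.000], [-4.000, 0.000, 12.000]] (det J = -2064.000).
Solving J·Δ = −F gives Δ = (-0.110, -0.953, -1.370).
Then the next iterate is (x₁, x₂, x₃)₁ = (-3.110, 1.047, 1.630).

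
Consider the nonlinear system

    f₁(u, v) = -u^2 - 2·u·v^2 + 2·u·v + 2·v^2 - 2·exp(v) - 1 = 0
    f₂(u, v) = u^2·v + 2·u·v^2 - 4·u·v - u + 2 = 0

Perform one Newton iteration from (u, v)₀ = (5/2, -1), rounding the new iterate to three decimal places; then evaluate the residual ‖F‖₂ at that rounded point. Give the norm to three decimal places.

At (5/2, -1): F = (-15.98576, 8.250).
Jacobian J = [[-2·u - 2·v^2 + 2·v, -4·u·v + 2·u + 4·v - 2·exp(v)], [2·u·v + 2·v^2 - 4·v - 1, u^2 + 4·u·v - 4·u]].
At the point, J = [[-9.000, 10.26424], [0.000, -13.750]] (det J = 123.750).
Solving J·Δ = −F gives Δ = (-1.092, 0.600).
Then the next iterate is (u, v)₁ = (1.408, -0.400).
Re-evaluating at (1.408, -0.400): F = (-5.58006, 2.50237), so ‖F‖₂ = 6.115.

6.115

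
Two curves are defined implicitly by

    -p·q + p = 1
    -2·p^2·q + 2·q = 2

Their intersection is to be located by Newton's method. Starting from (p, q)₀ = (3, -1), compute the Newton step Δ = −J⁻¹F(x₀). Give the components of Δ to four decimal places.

(9.5000, 8.0000)

At (3, -1): F = (5.0000, 14.0000).
Jacobian J = [[-q + 1, -p], [-4·p·q, -2·p^2 + 2]].
At the point, J = [[2.0000, -3.0000], [12.0000, -16.0000]] (det J = 4.0000).
Solving J·Δ = −F gives Δ = (9.5000, 8.0000).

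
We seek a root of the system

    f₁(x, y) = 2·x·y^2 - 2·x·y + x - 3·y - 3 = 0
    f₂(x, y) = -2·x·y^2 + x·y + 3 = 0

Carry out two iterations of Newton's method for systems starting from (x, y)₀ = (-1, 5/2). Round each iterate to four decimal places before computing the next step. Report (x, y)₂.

At (-1, 5/2): F = (-19.0000, 13.0000).
Jacobian J = [[2·y^2 - 2·y + 1, 4·x·y - 2·x - 3], [-2·y^2 + y, -4·x·y + x]].
At the point, J = [[8.5000, -11.0000], [-10.0000, 9.0000]] (det J = -33.5000).
Solving J·Δ = −F gives Δ = (-0.8358, -2.3731).
Then the next iterate is (x, y)₁ = (-1.8358, 0.1269).
Round to (-1.8358, 0.1269) and repeat: F = (-4.809700, 2.826163), J = [[0.778407, -0.260252], [0.094693, -0.903948]].
Δ = (7.4864, 3.9107), so (x, y)₂ = (5.6506, 4.0376).

(5.6506, 4.0376)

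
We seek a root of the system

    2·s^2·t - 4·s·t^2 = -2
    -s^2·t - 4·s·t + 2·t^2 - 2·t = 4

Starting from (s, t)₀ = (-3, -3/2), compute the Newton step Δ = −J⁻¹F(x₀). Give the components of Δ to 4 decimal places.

(-0.2828, -0.0303)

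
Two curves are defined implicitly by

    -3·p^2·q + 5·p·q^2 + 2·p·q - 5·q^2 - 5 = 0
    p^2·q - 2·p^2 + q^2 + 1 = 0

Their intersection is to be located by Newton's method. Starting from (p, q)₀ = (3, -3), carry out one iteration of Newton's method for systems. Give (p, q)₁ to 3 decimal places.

(1.888, -2.449)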